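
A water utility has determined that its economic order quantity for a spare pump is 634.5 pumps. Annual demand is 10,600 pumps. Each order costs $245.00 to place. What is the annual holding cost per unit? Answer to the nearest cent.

H ≈ $12.90

The basic EOQ model gives Q* = √(2DS/H); rearrange for the unknown.
From Q* = √(2DS/H): H = 2DS / Q*² = 2 × 10,600 × 245 / 634.5² = 12.9015.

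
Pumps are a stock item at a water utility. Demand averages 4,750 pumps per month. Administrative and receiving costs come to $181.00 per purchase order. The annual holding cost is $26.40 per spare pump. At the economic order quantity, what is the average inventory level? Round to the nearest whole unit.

Annual demand D = 4,750 × 12 = 57,000.
Q* = √(2DS/H) = √(2 × 57,000 × 181 / 26.4) ≈ 884.08.
Average inventory = Q*/2 ≈ 884.08 / 2 = 442.038.

Average inventory ≈ 442 pumps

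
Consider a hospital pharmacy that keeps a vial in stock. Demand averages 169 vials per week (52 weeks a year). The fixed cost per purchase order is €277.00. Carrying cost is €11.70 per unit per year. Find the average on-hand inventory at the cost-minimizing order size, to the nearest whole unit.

Annual demand D = 169 × 52 = 8,788.
Q* = √(2DS/H) = √(2 × 8,788 × 277 / 11.7) ≈ 645.07.
Average inventory = Q*/2 ≈ 645.07 / 2 = 322.535.

Average inventory ≈ 323 vials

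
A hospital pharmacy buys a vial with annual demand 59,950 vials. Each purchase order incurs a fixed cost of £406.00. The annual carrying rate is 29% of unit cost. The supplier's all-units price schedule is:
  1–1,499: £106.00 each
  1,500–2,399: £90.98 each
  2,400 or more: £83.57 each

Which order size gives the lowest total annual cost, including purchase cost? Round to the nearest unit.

Holding cost per unit per year at price C is H = 0.29·C.
Candidates are each tier's EOQ (if it falls in that tier) and each price-break quantity.
EOQ at £106.00 = 1258.4 (feasible in tier 1): TC = 59,950×£106.00 + (59,950/1258.4)×406 + (1258.4/2)×0.29×£106.00 = £6,393,383.39.
EOQ at £90.98 = 1358.3 < 1500, so use break Q=1500: TC = 59,950×£90.98 + (59,950/1500.0)×406 + (1500.0/2)×0.29×£90.98 = £5,490,265.62.
EOQ at £83.57 = 1417.3 < 2400, so use break Q=2400: TC = 59,950×£83.57 + (59,950/2400.0)×406 + (2400.0/2)×0.29×£83.57 = £5,049,245.40.
Lowest total cost is £5,049,245.40 at Q = 2400.0.

Q* ≈ 2,400 vials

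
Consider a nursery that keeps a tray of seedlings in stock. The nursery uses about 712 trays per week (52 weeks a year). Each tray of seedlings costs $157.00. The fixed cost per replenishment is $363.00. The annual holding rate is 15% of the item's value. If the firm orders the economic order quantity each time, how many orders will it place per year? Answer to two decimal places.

Annual demand D = 712 × 52 = 37,024.
Holding cost H = 0.15 × $157.00 = $23.5500 per unit per year.
Q* = √(2DS/H) = √(2 × 37,024 × 363 / 23.55) ≈ 1068.35.
Orders per year = D / Q* = 37,024 / 1068.35 ≈ 34.655.

N ≈ 34.66 orders per year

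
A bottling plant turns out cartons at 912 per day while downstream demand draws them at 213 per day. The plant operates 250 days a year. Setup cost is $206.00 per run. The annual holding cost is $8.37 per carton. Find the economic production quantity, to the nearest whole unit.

Annual demand D = 213 × 250 = 53,250.
Production build-up factor (1 − d/p) = 1 − 213/912 = 0.7664.
Q* = √(2DS / (H(1 − d/p))) = √(2 × 53,250 × 206 / (8.37 × 0.7664)).
= √(21,939,000 / 6.4152) ≈ 1849.288.

Q* ≈ 1,849 cartons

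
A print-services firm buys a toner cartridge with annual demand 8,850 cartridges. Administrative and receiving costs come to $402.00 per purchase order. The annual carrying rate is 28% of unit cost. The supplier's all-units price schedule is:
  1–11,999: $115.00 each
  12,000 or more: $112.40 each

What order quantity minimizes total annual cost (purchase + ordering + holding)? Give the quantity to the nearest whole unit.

Holding cost per unit per year at price C is H = 0.28·C.
Evaluate total cost at each tier's feasible EOQ or, if the EOQ is below the tier, at the tier's minimum quantity.
EOQ at $115.00 = 470.1 (feasible in tier 1): TC = 8,850×$115.00 + (8,850/470.1)×402 + (470.1/2)×0.28×$115.00 = $1,032,886.57.
EOQ at $112.40 = 475.5 < 12000, so use break Q=12000: TC = 8,850×$112.40 + (8,850/12000.0)×402 + (12000.0/2)×0.28×$112.40 = $1,183,868.48.
Lowest total cost is $1,032,886.57 at Q = 470.1.

Q* ≈ 470 cartridges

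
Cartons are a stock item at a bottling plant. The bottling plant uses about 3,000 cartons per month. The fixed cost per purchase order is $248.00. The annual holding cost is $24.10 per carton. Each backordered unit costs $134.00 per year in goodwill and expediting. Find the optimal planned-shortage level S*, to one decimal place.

S* ≈ 142.5 cartons

Annual demand D = 3,000 × 12 = 36,000.
With planned backorders, Q* = √(2DS/H) · √((H+B)/B).
√(2DS/H) = √(2 × 36,000 × 248 / 24.1) = 860.763.
√((H+B)/B) = √((24.1+134)/134) = 1.0862.
Q* ≈ 934.969.
S* = Q* · H/(H+B) = 934.969 × 24.1/158.1 ≈ 142.522.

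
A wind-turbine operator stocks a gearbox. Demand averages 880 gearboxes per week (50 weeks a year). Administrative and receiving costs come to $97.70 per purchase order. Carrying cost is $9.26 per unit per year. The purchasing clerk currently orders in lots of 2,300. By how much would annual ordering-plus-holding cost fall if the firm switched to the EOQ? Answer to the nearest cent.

Extra cost ≈ $3,595.39 per year

Annual demand D = 880 × 50 = 44,000.
EOQ = √(2DS/H) = √(2 × 44,000 × 97.7 / 9.26) ≈ 963.57.
Cost at Q* = (D/Q*)S + (Q*/2)H = √(2DSH) ≈ $8,922.66.
Cost at Q = 2,300: (44,000/2,300)×97.7 + (2,300/2)×9.26 = $1,869.04 + $10,649.00 = $12,518.04.
Excess = $12,518.04 − $8,922.66 = $3,595.39.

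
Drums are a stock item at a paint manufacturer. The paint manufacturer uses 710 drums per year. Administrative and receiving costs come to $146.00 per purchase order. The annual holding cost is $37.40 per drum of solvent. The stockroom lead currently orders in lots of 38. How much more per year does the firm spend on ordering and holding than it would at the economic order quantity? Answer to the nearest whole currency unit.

Extra cost ≈ $654 per year

EOQ = √(2DS/H) = √(2 × 710 × 146 / 37.4) ≈ 74.45.
Cost at Q* = (D/Q*)S + (Q*/2)H = √(2DSH) ≈ $2,784.56.
Cost at Q = 38: (710/38)×146 + (38/2)×37.4 = $2,727.89 + $710.60 = $3,438.49.
Excess = $3,438.49 − $2,784.56 = $653.94.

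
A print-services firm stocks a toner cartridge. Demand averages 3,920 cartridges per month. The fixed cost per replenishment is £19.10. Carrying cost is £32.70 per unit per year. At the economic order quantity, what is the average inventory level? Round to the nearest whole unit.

Average inventory ≈ 117 cartridges

Annual demand D = 3,920 × 12 = 47,040.
The optimal lot size = √(2DS/H) = √(2 × 47,040 × 19.1 / 32.7) ≈ 234.42.
Average inventory = Q*/2 ≈ 234.42 / 2 = 117.209.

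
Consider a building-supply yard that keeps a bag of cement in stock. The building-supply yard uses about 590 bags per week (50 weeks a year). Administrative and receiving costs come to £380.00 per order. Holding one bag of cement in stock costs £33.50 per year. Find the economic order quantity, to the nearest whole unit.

Annual demand D = 590 × 50 = 29,500.
EOQ = √(2DS / H) = √(2 × 29,500 × 380 / 33.5).
= √(22,420,000 / 33.5) = √669,253.7313 ≈ 818.079.

Q* ≈ 818 bags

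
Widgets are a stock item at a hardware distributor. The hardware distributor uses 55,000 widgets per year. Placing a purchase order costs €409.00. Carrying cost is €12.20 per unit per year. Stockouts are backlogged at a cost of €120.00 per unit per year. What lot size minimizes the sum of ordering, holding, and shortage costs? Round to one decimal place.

With planned backorders, Q* = √(2DS/H) · √((H+B)/B).
√(2DS/H) = √(2 × 55,000 × 409 / 12.2) = 1920.340.
√((H+B)/B) = √((12.2+120)/120) = 1.0496.
Q* ≈ 2015.595.

Q* ≈ 2,015.6 widgets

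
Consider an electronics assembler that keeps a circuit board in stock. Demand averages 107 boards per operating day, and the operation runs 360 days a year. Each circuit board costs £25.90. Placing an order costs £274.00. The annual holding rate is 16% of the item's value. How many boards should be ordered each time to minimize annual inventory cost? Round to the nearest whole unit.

Annual demand D = 107 × 360 = 38,520.
Holding cost H = 0.16 × £25.90 = £4.1440 per unit per year.
EOQ = √(2DS / H) = √(2 × 38,520 × 274 / 4.144).
= √(21,108,960 / 4.144) = √5,093,861.0039 ≈ 2256.958.

Q* ≈ 2,257 boards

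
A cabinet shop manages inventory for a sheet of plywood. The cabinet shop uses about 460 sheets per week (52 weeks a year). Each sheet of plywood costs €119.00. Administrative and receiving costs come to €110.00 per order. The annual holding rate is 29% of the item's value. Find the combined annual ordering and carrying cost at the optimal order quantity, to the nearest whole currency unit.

TC* ≈ €13,476

Annual demand D = 460 × 52 = 23,920.
Holding cost H = 0.29 × €119.00 = €34.5100 per unit per year.
The optimal lot size = √(2DS/H) = √(2 × 23,920 × 110 / 34.51) ≈ 390.50.
At the optimum the two cost components are equal, so total cost = 2·(Q*/2)H = Q*·H.
Minimum total = √(2DSH) = √(2 × 23,920 × 110 × 34.51) ≈ 13476.106.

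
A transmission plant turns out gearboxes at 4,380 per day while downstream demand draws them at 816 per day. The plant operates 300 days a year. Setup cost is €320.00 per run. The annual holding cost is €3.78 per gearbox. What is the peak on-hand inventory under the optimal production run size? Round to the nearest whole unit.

I_max ≈ 5,807 gearboxes

Annual demand D = 816 × 300 = 244,800.
Production build-up factor (1 − d/p) = 1 − 816/4,380 = 0.8137.
Q* = √(2DS / (H(1 − d/p))) = √(2 × 244,800 × 320 / (3.78 × 0.8137)).
= √(156,672,000 / 3.0758) ≈ 7137.038.
Maximum inventory = Q*(1 − d/p) = 7137.038 × 0.8137 ≈ 5807.398.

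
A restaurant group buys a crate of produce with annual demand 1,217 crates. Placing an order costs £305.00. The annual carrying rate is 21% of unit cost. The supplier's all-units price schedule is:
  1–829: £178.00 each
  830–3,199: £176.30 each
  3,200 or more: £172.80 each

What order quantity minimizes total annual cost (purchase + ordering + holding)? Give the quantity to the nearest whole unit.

Q* ≈ 141 crates

Holding cost per unit per year at price C is H = 0.21·C.
For each price level, check whether its EOQ is feasible; otherwise the best quantity at that price is the breakpoint.
EOQ at £178.00 = 140.9 (feasible in tier 1): TC = 1,217×£178.00 + (1,217/140.9)×305 + (140.9/2)×0.21×£178.00 = £221,893.81.
EOQ at £176.30 = 141.6 < 830, so use break Q=830: TC = 1,217×£176.30 + (1,217/830.0)×305 + (830.0/2)×0.21×£176.30 = £230,368.86.
EOQ at £172.80 = 143.0 < 3200, so use break Q=3200: TC = 1,217×£172.80 + (1,217/3200.0)×305 + (3200.0/2)×0.21×£172.80 = £268,474.40.
Lowest total cost is £221,893.81 at Q = 140.9.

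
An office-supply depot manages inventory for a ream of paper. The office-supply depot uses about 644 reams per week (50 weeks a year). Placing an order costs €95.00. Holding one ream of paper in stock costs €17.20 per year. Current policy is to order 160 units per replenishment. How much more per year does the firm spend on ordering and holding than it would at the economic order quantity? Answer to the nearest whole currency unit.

Extra cost ≈ €10,237 per year

Annual demand D = 644 × 50 = 32,200.
EOQ = √(2DS/H) = √(2 × 32,200 × 95 / 17.2) ≈ 596.40.
Cost at Q* = (D/Q*)S + (Q*/2)H = √(2DSH) ≈ €10,258.15.
Cost at Q = 160: (32,200/160)×95 + (160/2)×17.2 = €19,118.75 + €1,376.00 = €20,494.75.
Excess = €20,494.75 − €10,258.15 = €10,236.60.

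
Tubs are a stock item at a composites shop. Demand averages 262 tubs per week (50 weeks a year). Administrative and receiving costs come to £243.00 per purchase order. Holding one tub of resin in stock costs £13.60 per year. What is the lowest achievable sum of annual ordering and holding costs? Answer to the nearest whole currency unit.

TC* ≈ £9,305

Annual demand D = 262 × 50 = 13,100.
Q* = √(2DS/H) = √(2 × 13,100 × 243 / 13.6) ≈ 684.20.
At the optimum the two cost components are equal, so total cost = 2·(Q*/2)H = Q*·H.
Minimum total = √(2DSH) = √(2 × 13,100 × 243 × 13.6) ≈ 9305.147.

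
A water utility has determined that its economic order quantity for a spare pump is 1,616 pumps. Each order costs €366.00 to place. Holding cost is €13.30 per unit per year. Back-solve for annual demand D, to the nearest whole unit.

D ≈ 47,449 pumps per year

Squaring Q* = √(2DS/H) gives Q*² = 2DS/H.
From Q* = √(2DS/H): D = Q*²H / (2S) = 1,616² × 13.3 / (2 × 366) = 47448.586.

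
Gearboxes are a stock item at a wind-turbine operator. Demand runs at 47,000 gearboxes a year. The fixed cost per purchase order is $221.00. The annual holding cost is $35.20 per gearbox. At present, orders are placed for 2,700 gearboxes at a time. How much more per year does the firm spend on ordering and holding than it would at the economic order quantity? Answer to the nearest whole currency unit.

Extra cost ≈ $24,325 per year

EOQ = √(2DS/H) = √(2 × 47,000 × 221 / 35.2) ≈ 768.23.
Cost at Q* = (D/Q*)S + (Q*/2)H = √(2DSH) ≈ $27,041.54.
Cost at Q = 2,700: (47,000/2,700)×221 + (2,700/2)×35.2 = $3,847.04 + $47,520.00 = $51,367.04.
Excess = $51,367.04 − $27,041.54 = $24,325.50.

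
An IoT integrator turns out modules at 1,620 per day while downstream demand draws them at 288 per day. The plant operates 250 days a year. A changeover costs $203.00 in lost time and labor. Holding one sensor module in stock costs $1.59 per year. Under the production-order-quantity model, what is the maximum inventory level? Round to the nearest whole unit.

I_max ≈ 3,888 modules

Annual demand D = 288 × 250 = 72,000.
Production build-up factor (1 − d/p) = 1 − 288/1,620 = 0.8222.
Q* = √(2DS / (H(1 − d/p))) = √(2 × 72,000 × 203 / (1.59 × 0.8222)).
= √(29,232,000 / 1.3073) ≈ 4728.638.
Maximum inventory = Q*(1 − d/p) = 4728.638 × 0.8222 ≈ 3887.992.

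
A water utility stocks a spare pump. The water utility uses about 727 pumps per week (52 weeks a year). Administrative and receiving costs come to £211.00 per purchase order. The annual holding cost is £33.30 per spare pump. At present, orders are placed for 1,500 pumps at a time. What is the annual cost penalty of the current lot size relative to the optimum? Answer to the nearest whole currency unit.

Extra cost ≈ £7,244 per year

Annual demand D = 727 × 52 = 37,804.
EOQ = √(2DS/H) = √(2 × 37,804 × 211 / 33.3) ≈ 692.15.
Cost at Q* = (D/Q*)S + (Q*/2)H = √(2DSH) ≈ £23,048.74.
Cost at Q = 1,500: (37,804/1,500)×211 + (1,500/2)×33.3 = £5,317.76 + £24,975.00 = £30,292.76.
Excess = £30,292.76 − £23,048.74 = £7,244.02.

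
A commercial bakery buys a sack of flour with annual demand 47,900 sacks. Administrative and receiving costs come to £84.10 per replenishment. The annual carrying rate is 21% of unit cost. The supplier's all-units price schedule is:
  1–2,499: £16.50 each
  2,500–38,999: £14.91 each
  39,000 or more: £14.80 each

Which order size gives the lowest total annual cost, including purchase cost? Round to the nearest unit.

Q* ≈ 2,500 sacks

Holding cost per unit per year at price C is H = 0.21·C.
For each price level, check whether its EOQ is feasible; otherwise the best quantity at that price is the breakpoint.
EOQ at £16.50 = 1524.9 (feasible in tier 1): TC = 47,900×£16.50 + (47,900/1524.9)×84.1 + (1524.9/2)×0.21×£16.50 = £795,633.63.
EOQ at £14.91 = 1604.1 < 2500, so use break Q=2500: TC = 47,900×£14.91 + (47,900/2500.0)×84.1 + (2500.0/2)×0.21×£14.91 = £719,714.23.
EOQ at £14.80 = 1610.1 < 39000, so use break Q=39000: TC = 47,900×£14.80 + (47,900/39000.0)×84.1 + (39000.0/2)×0.21×£14.80 = £769,629.29.
Lowest total cost is £719,714.23 at Q = 2500.0.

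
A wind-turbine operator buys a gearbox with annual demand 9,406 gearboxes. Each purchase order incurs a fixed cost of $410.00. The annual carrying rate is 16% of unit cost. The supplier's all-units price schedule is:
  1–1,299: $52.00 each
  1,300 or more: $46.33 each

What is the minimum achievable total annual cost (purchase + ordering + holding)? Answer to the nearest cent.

Holding cost per unit per year at price C is H = 0.16·C.
For each price level, check whether its EOQ is feasible; otherwise the best quantity at that price is the breakpoint.
EOQ at $52.00 = 962.8 (feasible in tier 1): TC = 9,406×$52.00 + (9,406/962.8)×410 + (962.8/2)×0.16×$52.00 = $497,122.71.
EOQ at $46.33 = 1020.0 < 1300, so use break Q=1300: TC = 9,406×$46.33 + (9,406/1300.0)×410 + (1300.0/2)×0.16×$46.33 = $443,564.81.
Lowest total cost among the candidates is at Q = 1300.0.

TC* ≈ $443,564.81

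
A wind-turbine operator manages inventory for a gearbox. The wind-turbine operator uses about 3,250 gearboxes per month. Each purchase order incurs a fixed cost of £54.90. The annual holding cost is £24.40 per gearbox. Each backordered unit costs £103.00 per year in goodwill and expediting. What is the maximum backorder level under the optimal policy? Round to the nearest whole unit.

Annual demand D = 3,250 × 12 = 39,000.
With planned backorders, Q* = √(2DS/H) · √((H+B)/B).
√(2DS/H) = √(2 × 39,000 × 54.9 / 24.4) = 418.927.
√((H+B)/B) = √((24.4+103)/103) = 1.1122.
Q* ≈ 465.913.
S* = Q* · H/(H+B) = 465.913 × 24.4/127.4 ≈ 89.233.

S* ≈ 89 gearboxes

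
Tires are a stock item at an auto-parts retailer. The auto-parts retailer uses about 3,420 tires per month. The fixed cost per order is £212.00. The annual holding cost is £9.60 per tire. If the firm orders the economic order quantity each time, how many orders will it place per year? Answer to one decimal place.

Annual demand D = 3,420 × 12 = 41,040.
EOQ = √(2DS/H) = √(2 × 41,040 × 212 / 9.6) ≈ 1346.33.
Orders per year = D / Q* = 41,040 / 1346.33 ≈ 30.483.

N ≈ 30.5 orders per year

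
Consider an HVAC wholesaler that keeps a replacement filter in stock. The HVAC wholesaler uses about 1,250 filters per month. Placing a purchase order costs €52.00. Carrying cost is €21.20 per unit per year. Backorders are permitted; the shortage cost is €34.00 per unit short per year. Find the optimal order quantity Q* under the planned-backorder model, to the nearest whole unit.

Q* ≈ 346 filters

Annual demand D = 1,250 × 12 = 15,000.
With planned backorders, Q* = √(2DS/H) · √((H+B)/B).
√(2DS/H) = √(2 × 15,000 × 52 / 21.2) = 271.265.
√((H+B)/B) = √((21.2+34)/34) = 1.2742.
Q* ≈ 345.640.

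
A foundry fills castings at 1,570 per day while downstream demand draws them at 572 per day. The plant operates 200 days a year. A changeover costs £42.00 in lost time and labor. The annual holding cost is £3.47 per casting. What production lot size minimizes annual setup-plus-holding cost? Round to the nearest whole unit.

Annual demand D = 572 × 200 = 114,400.
Production build-up factor (1 − d/p) = 1 − 572/1,570 = 0.6357.
Q* = √(2DS / (H(1 − d/p))) = √(2 × 114,400 × 42 / (3.47 × 0.6357)).
= √(9,609,600 / 2.2058) ≈ 2087.240.

Q* ≈ 2,087 castings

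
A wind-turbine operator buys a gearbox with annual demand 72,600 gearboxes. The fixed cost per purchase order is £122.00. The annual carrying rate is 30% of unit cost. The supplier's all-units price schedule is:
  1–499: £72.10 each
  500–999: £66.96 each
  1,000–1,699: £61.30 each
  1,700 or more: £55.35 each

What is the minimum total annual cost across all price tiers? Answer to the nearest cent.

Holding cost per unit per year at price C is H = 0.30·C.
For each price level, check whether its EOQ is feasible; otherwise the best quantity at that price is the breakpoint.
Tier 1 (£72.10): EOQ = 905.0 exceeds tier's upper bound 499, so this tier is dominated.
EOQ at £66.96 = 939.1 (feasible in tier 2): TC = 72,600×£66.96 + (72,600/939.1)×122 + (939.1/2)×0.30×£66.96 = £4,880,159.90.
EOQ at £61.30 = 981.5 < 1000, so use break Q=1000: TC = 72,600×£61.30 + (72,600/1000.0)×122 + (1000.0/2)×0.30×£61.30 = £4,468,432.20.
EOQ at £55.35 = 1032.9 < 1700, so use break Q=1700: TC = 72,600×£55.35 + (72,600/1700.0)×122 + (1700.0/2)×0.30×£55.35 = £4,037,734.37.
Lowest total cost among the candidates is at Q = 1700.0.

TC* ≈ £4,037,734.37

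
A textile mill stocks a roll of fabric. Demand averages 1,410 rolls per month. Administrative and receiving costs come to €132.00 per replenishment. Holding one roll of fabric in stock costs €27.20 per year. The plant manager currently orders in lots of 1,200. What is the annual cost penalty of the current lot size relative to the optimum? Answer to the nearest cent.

Annual demand D = 1,410 × 12 = 16,920.
EOQ = √(2DS/H) = √(2 × 16,920 × 132 / 27.2) ≈ 405.25.
Cost at Q* = (D/Q*)S + (Q*/2)H = √(2DSH) ≈ €11,022.66.
Cost at Q = 1,200: (16,920/1,200)×132 + (1,200/2)×27.2 = €1,861.20 + €16,320.00 = €18,181.20.
Excess = €18,181.20 − €11,022.66 = €7,158.54.

Extra cost ≈ €7,158.54 per year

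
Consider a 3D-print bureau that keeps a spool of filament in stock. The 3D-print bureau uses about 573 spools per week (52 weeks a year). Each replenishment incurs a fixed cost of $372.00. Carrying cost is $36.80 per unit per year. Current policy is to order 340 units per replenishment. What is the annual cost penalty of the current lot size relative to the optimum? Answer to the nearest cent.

Annual demand D = 573 × 52 = 29,796.
EOQ = √(2DS/H) = √(2 × 29,796 × 372 / 36.8) ≈ 776.14.
Cost at Q* = (D/Q*)S + (Q*/2)H = √(2DSH) ≈ $28,562.05.
Cost at Q = 340: (29,796/340)×372 + (340/2)×36.8 = $32,600.33 + $6,256.00 = $38,856.33.
Excess = $38,856.33 − $28,562.05 = $10,294.28.

Extra cost ≈ $10,294.28 per year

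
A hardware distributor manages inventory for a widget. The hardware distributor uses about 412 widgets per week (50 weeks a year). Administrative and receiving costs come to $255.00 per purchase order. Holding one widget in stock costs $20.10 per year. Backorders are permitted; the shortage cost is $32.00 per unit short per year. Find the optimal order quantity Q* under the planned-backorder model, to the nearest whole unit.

Annual demand D = 412 × 50 = 20,600.
With planned backorders, Q* = √(2DS/H) · √((H+B)/B).
√(2DS/H) = √(2 × 20,600 × 255 / 20.1) = 722.971.
√((H+B)/B) = √((20.1+32)/32) = 1.2760.
Q* ≈ 922.496.

Q* ≈ 922 widgets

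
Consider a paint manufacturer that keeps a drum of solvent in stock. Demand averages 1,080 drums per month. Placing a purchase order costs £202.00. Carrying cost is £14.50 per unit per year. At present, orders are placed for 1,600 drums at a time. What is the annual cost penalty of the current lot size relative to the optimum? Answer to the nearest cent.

Annual demand D = 1,080 × 12 = 12,960.
EOQ = √(2DS/H) = √(2 × 12,960 × 202 / 14.5) ≈ 600.91.
Cost at Q* = (D/Q*)S + (Q*/2)H = √(2DSH) ≈ £8,713.19.
Cost at Q = 1,600: (12,960/1,600)×202 + (1,600/2)×14.5 = £1,636.20 + £11,600.00 = £13,236.20.
Excess = £13,236.20 − £8,713.19 = £4,523.01.

Extra cost ≈ £4,523.01 per year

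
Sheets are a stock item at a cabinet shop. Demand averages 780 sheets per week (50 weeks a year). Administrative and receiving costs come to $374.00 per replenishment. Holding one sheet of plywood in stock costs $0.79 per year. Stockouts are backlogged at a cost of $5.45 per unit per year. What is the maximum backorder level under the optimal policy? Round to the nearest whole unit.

Annual demand D = 780 × 50 = 39,000.
With planned backorders, Q* = √(2DS/H) · √((H+B)/B).
√(2DS/H) = √(2 × 39,000 × 374 / 0.79) = 6076.725.
√((H+B)/B) = √((0.79+5.45)/5.45) = 1.0700.
Q* ≈ 6502.249.
S* = Q* · H/(H+B) = 6502.249 × 0.79/6.24 ≈ 823.201.

S* ≈ 823 sheets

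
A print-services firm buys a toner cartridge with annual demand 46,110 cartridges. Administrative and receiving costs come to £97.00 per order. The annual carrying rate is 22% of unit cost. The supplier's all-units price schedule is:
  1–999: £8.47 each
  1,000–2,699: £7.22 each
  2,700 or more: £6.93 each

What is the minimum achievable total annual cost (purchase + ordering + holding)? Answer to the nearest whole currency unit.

Holding cost per unit per year at price C is H = 0.22·C.
Candidates are each tier's EOQ (if it falls in that tier) and each price-break quantity.
Tier 1 (£8.47): EOQ = 2191.0 exceeds tier's upper bound 999, so this tier is dominated.
EOQ at £7.22 = 2373.1 (feasible in tier 2): TC = 46,110×£7.22 + (46,110/2373.1)×97 + (2373.1/2)×0.22×£7.22 = £336,683.65.
EOQ at £6.93 = 2422.3 < 2700, so use break Q=2700: TC = 46,110×£6.93 + (46,110/2700.0)×97 + (2700.0/2)×0.22×£6.93 = £323,257.05.
Lowest total cost among the candidates is at Q = 2700.0.

TC* ≈ £323,257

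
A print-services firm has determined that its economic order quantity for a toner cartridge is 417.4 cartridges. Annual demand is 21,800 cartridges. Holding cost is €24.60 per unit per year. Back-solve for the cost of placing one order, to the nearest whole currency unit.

Squaring Q* = √(2DS/H) gives Q*² = 2DS/H.
From Q* = √(2DS/H): S = Q*²H / (2D) = 417.4² × 24.6 / (2 × 21,800) = 98.3000.

S ≈ €98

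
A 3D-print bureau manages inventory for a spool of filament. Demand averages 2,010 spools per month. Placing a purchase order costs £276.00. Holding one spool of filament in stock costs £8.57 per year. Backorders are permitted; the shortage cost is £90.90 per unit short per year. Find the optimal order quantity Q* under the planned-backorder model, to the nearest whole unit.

Annual demand D = 2,010 × 12 = 24,120.
With planned backorders, Q* = √(2DS/H) · √((H+B)/B).
√(2DS/H) = √(2 × 24,120 × 276 / 8.57) = 1246.430.
√((H+B)/B) = √((8.57+90.9)/90.9) = 1.0461.
Q* ≈ 1303.863.

Q* ≈ 1,304 spools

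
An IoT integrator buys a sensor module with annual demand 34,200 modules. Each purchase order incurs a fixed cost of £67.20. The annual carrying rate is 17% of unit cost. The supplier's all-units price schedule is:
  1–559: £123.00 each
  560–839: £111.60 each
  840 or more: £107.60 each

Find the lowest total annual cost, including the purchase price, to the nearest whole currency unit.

Holding cost per unit per year at price C is H = 0.17·C.
Candidates are each tier's EOQ (if it falls in that tier) and each price-break quantity.
EOQ at £123.00 = 468.9 (feasible in tier 1): TC = 34,200×£123.00 + (34,200/468.9)×67.2 + (468.9/2)×0.17×£123.00 = £4,216,403.69.
EOQ at £111.60 = 492.2 < 560, so use break Q=560: TC = 34,200×£111.60 + (34,200/560.0)×67.2 + (560.0/2)×0.17×£111.60 = £3,826,136.16.
EOQ at £107.60 = 501.3 < 840, so use break Q=840: TC = 34,200×£107.60 + (34,200/840.0)×67.2 + (840.0/2)×0.17×£107.60 = £3,690,338.64.
Lowest total cost among the candidates is at Q = 840.0.

TC* ≈ £3,690,339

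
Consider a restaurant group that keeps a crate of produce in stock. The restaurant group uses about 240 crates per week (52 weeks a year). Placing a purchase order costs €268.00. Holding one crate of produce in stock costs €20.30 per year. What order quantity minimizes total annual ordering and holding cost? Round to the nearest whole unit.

Annual demand D = 240 × 52 = 12,480.
EOQ = √(2DS / H) = √(2 × 12,480 × 268 / 20.3).
= √(6,689,280 / 20.3) = √329,521.1823 ≈ 574.039.

Q* ≈ 574 crates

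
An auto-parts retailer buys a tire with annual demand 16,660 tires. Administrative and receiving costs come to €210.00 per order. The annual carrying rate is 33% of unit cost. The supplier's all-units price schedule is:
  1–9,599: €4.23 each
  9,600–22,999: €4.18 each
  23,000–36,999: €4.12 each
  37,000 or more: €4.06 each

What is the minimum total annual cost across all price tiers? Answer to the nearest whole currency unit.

TC* ≈ €73,597

Holding cost per unit per year at price C is H = 0.33·C.
Candidates are each tier's EOQ (if it falls in that tier) and each price-break quantity.
EOQ at €4.23 = 2238.9 (feasible in tier 1): TC = 16,660×€4.23 + (16,660/2238.9)×210 + (2238.9/2)×0.33×€4.23 = €73,597.08.
EOQ at €4.18 = 2252.3 < 9600, so use break Q=9600: TC = 16,660×€4.18 + (16,660/9600.0)×210 + (9600.0/2)×0.33×€4.18 = €76,624.36.
EOQ at €4.12 = 2268.6 < 23000, so use break Q=23000: TC = 16,660×€4.12 + (16,660/23000.0)×210 + (23000.0/2)×0.33×€4.12 = €84,426.71.
EOQ at €4.06 = 2285.3 < 37000, so use break Q=37000: TC = 16,660×€4.06 + (16,660/37000.0)×210 + (37000.0/2)×0.33×€4.06 = €92,520.46.
Lowest total cost among the candidates is at Q = 2238.9.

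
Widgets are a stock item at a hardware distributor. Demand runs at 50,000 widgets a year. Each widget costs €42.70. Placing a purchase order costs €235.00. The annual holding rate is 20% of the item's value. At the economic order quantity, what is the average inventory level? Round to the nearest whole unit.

Holding cost H = 0.20 × €42.70 = €8.5400 per unit per year.
The optimal lot size = √(2DS/H) = √(2 × 50,000 × 235 / 8.54) ≈ 1658.84.
Average inventory = Q*/2 ≈ 1658.84 / 2 = 829.421.

Average inventory ≈ 829 widgets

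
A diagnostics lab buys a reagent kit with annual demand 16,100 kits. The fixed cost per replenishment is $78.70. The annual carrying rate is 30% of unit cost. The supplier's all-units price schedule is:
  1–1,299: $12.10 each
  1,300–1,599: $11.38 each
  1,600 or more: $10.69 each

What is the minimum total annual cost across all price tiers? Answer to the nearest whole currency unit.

Holding cost per unit per year at price C is H = 0.30·C.
Candidates are each tier's EOQ (if it falls in that tier) and each price-break quantity.
EOQ at $12.10 = 835.5 (feasible in tier 1): TC = 16,100×$12.10 + (16,100/835.5)×78.7 + (835.5/2)×0.30×$12.10 = $197,842.97.
EOQ at $11.38 = 861.6 < 1300, so use break Q=1300: TC = 16,100×$11.38 + (16,100/1300.0)×78.7 + (1300.0/2)×0.30×$11.38 = $186,411.77.
EOQ at $10.69 = 888.9 < 1600, so use break Q=1600: TC = 16,100×$10.69 + (16,100/1600.0)×78.7 + (1600.0/2)×0.30×$10.69 = $175,466.52.
Lowest total cost among the candidates is at Q = 1600.0.

TC* ≈ $175,467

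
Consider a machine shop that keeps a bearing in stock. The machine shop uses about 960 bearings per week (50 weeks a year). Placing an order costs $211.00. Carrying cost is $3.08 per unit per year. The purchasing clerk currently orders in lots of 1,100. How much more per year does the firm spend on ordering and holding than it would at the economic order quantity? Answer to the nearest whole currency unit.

Annual demand D = 960 × 50 = 48,000.
EOQ = √(2DS/H) = √(2 × 48,000 × 211 / 3.08) ≈ 2564.49.
Cost at Q* = (D/Q*)S + (Q*/2)H = √(2DSH) ≈ $7,898.64.
Cost at Q = 1,100: (48,000/1,100)×211 + (1,100/2)×3.08 = $9,207.27 + $1,694.00 = $10,901.27.
Excess = $10,901.27 − $7,898.64 = $3,002.63.

Extra cost ≈ $3,003 per year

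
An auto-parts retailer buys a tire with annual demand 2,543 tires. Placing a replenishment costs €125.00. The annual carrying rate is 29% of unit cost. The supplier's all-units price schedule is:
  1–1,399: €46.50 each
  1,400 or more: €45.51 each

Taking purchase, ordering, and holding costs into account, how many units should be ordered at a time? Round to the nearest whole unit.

Q* ≈ 217 tires

Holding cost per unit per year at price C is H = 0.29·C.
For each price level, check whether its EOQ is feasible; otherwise the best quantity at that price is the breakpoint.
EOQ at €46.50 = 217.1 (feasible in tier 1): TC = 2,543×€46.50 + (2,543/217.1)×125 + (217.1/2)×0.29×€46.50 = €121,177.48.
EOQ at €45.51 = 219.5 < 1400, so use break Q=1400: TC = 2,543×€45.51 + (2,543/1400.0)×125 + (1400.0/2)×0.29×€45.51 = €125,197.51.
Lowest total cost is €121,177.48 at Q = 217.1.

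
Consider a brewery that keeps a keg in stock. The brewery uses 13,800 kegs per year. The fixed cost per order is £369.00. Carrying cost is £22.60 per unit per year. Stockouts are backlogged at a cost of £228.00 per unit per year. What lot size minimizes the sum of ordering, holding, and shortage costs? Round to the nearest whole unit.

With planned backorders, Q* = √(2DS/H) · √((H+B)/B).
√(2DS/H) = √(2 × 13,800 × 369 / 22.6) = 671.295.
√((H+B)/B) = √((22.6+228)/228) = 1.0484.
Q* ≈ 703.780.

Q* ≈ 704 kegs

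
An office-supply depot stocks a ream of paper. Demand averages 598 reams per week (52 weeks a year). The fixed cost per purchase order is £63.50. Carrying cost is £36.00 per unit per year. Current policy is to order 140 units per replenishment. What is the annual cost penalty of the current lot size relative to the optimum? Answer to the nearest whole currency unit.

Annual demand D = 598 × 52 = 31,096.
EOQ = √(2DS/H) = √(2 × 31,096 × 63.5 / 36) ≈ 331.21.
Cost at Q* = (D/Q*)S + (Q*/2)H = √(2DSH) ≈ £11,923.54.
Cost at Q = 140: (31,096/140)×63.5 + (140/2)×36 = £14,104.26 + £2,520.00 = £16,624.26.
Excess = £16,624.26 − £11,923.54 = £4,700.71.

Extra cost ≈ £4,701 per year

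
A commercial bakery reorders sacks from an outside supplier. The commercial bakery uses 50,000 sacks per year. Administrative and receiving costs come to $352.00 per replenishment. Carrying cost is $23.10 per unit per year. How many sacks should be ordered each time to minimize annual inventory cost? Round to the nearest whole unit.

EOQ = √(2DS / H) = √(2 × 50,000 × 352 / 23.1).
= √(35,200,000 / 23.1) = √1,523,809.5238 ≈ 1234.427.

Q* ≈ 1,234 sacks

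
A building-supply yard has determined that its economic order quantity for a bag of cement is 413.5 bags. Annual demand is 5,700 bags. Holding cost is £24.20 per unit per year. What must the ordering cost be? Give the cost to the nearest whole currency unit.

S ≈ £363

Squaring Q* = √(2DS/H) gives Q*² = 2DS/H.
From Q* = √(2DS/H): S = Q*²H / (2D) = 413.5² × 24.2 / (2 × 5,700) = 362.9623.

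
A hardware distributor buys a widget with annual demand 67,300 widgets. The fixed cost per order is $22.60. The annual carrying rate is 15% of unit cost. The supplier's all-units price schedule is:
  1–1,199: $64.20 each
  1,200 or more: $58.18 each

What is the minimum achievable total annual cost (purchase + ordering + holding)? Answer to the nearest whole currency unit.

Holding cost per unit per year at price C is H = 0.15·C.
Candidates are each tier's EOQ (if it falls in that tier) and each price-break quantity.
EOQ at $64.20 = 562.0 (feasible in tier 1): TC = 67,300×$64.20 + (67,300/562.0)×22.6 + (562.0/2)×0.15×$64.20 = $4,326,072.40.
EOQ at $58.18 = 590.4 < 1200, so use break Q=1200: TC = 67,300×$58.18 + (67,300/1200.0)×22.6 + (1200.0/2)×0.15×$58.18 = $3,922,017.68.
Lowest total cost among the candidates is at Q = 1200.0.

TC* ≈ $3,922,018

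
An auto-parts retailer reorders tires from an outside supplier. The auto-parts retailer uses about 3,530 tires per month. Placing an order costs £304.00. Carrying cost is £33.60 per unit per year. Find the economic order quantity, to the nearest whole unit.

Q* ≈ 876 tires

Annual demand D = 3,530 × 12 = 42,360.
EOQ = √(2DS / H) = √(2 × 42,360 × 304 / 33.6).
= √(25,754,880 / 33.6) = √766,514.2857 ≈ 875.508.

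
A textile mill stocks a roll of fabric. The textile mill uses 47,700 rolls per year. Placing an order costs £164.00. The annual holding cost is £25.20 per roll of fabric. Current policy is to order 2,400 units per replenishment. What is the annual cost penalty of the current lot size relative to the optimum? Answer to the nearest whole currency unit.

Extra cost ≈ £13,643 per year

EOQ = √(2DS/H) = √(2 × 47,700 × 164 / 25.2) ≈ 787.94.
Cost at Q* = (D/Q*)S + (Q*/2)H = √(2DSH) ≈ £19,856.21.
Cost at Q = 2,400: (47,700/2,400)×164 + (2,400/2)×25.2 = £3,259.50 + £30,240.00 = £33,499.50.
Excess = £33,499.50 − £19,856.21 = £13,643.29.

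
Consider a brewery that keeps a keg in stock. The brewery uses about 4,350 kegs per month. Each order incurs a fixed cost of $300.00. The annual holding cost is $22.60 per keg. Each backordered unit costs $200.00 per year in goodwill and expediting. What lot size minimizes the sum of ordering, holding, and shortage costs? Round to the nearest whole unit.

Q* ≈ 1,242 kegs

Annual demand D = 4,350 × 12 = 52,200.
With planned backorders, Q* = √(2DS/H) · √((H+B)/B).
√(2DS/H) = √(2 × 52,200 × 300 / 22.6) = 1177.217.
√((H+B)/B) = √((22.6+200)/200) = 1.0550.
Q* ≈ 1241.950.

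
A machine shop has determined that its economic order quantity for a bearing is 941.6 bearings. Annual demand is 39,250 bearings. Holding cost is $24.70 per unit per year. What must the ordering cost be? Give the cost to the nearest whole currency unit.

S ≈ $279

The basic EOQ model gives Q* = √(2DS/H); rearrange for the unknown.
From Q* = √(2DS/H): S = Q*²H / (2D) = 941.6² × 24.7 / (2 × 39,250) = 278.9717.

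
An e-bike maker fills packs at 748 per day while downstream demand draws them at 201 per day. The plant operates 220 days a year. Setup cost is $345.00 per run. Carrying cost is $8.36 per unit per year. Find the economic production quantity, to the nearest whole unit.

Q* ≈ 2,234 packs

Annual demand D = 201 × 220 = 44,220.
Production build-up factor (1 − d/p) = 1 − 201/748 = 0.7313.
Q* = √(2DS / (H(1 − d/p))) = √(2 × 44,220 × 345 / (8.36 × 0.7313)).
= √(30,511,800 / 6.1135) ≈ 2234.024.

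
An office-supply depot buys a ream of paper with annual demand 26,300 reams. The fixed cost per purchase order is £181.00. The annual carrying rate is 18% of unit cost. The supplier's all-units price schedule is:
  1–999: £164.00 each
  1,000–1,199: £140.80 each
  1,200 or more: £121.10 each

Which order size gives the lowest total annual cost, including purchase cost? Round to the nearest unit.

Q* ≈ 1,200 reams

Holding cost per unit per year at price C is H = 0.18·C.
Evaluate total cost at each tier's feasible EOQ or, if the EOQ is below the tier, at the tier's minimum quantity.
EOQ at £164.00 = 567.9 (feasible in tier 1): TC = 26,300×£164.00 + (26,300/567.9)×181 + (567.9/2)×0.18×£164.00 = £4,329,964.49.
EOQ at £140.80 = 612.9 < 1000, so use break Q=1000: TC = 26,300×£140.80 + (26,300/1000.0)×181 + (1000.0/2)×0.18×£140.80 = £3,720,472.30.
EOQ at £121.10 = 660.9 < 1200, so use break Q=1200: TC = 26,300×£121.10 + (26,300/1200.0)×181 + (1200.0/2)×0.18×£121.10 = £3,201,975.72.
Lowest total cost is £3,201,975.72 at Q = 1200.0.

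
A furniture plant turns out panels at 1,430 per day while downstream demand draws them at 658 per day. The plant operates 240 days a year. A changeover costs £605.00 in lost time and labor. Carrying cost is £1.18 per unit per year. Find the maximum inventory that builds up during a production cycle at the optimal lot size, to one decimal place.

I_max ≈ 9,350.0 panels

Annual demand D = 658 × 240 = 157,920.
Production build-up factor (1 − d/p) = 1 − 658/1,430 = 0.5399.
Q* = √(2DS / (H(1 − d/p))) = √(2 × 157,920 × 605 / (1.18 × 0.5399)).
= √(191,083,200 / 0.637) ≈ 17319.271.
Maximum inventory = Q*(1 − d/p) = 17319.271 × 0.5399 ≈ 9349.984.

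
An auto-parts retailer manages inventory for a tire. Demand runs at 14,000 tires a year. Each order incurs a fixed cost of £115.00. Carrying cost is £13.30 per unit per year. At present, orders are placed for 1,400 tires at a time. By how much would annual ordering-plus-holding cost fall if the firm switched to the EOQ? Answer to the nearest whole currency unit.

EOQ = √(2DS/H) = √(2 × 14,000 × 115 / 13.3) ≈ 492.04.
Cost at Q* = (D/Q*)S + (Q*/2)H = √(2DSH) ≈ £6,544.16.
Cost at Q = 1,400: (14,000/1,400)×115 + (1,400/2)×13.3 = £1,150.00 + £9,310.00 = £10,460.00.
Excess = £10,460.00 − £6,544.16 = £3,915.84.

Extra cost ≈ £3,916 per year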